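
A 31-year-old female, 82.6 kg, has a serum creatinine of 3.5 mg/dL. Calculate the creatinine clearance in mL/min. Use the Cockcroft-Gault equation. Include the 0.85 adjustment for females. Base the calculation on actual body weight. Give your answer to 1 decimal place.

CrCl = (140 − 31) × 82.6 / (72 × 3.5) × 0.85 = 9003.4 / 252.00 × 0.85 ≈ 30.4 mL/min

30.4 mL/min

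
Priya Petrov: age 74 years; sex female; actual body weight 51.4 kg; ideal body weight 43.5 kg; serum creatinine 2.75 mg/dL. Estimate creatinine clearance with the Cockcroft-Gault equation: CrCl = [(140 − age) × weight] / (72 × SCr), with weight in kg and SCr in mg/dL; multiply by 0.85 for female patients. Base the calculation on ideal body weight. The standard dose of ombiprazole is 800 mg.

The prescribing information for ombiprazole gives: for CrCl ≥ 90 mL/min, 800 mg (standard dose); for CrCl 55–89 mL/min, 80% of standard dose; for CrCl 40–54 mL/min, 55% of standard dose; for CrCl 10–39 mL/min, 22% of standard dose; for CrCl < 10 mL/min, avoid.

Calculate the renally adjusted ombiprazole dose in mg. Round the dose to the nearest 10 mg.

CrCl = (140 − 74) × 43.5 / (72 × 2.75) × 0.85 = 2871.0 / 198.00 × 0.85 ≈ 12.3 mL/min
CrCl ≈ 12 mL/min → bracket 10–39 mL/min.
22% of 800 mg = 176 mg → 180 mg

180 mg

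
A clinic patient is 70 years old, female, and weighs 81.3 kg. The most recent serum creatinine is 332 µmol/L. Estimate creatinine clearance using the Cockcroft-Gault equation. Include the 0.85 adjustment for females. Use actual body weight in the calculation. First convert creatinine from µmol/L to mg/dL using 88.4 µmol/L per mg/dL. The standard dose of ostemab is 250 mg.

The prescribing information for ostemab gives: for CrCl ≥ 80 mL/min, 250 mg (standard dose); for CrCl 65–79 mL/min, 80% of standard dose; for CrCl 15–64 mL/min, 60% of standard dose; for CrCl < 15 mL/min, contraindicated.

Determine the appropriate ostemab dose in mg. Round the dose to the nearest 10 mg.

SCr = 332 / 88.4 = 3.756 mg/dL
CrCl = (140 − 70) × 81.3 / (72 × 3.756) × 0.85 = 5691.0 / 270.43 × 0.85 ≈ 17.9 mL/min
CrCl ≈ 18 mL/min → bracket 15–64 mL/min.
60% of 250 mg = 150 mg

150 mg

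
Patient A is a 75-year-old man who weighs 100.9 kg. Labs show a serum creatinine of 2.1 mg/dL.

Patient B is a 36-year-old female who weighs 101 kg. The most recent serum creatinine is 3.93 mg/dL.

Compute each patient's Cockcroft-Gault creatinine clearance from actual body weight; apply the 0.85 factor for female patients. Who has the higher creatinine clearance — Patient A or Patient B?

Patient A: CrCl = (140 − 75) × 100.9 / (72 × 2.1) = 6558.5 / 151.20 ≈ 43.4 mL/min
Patient B: CrCl = (140 − 36) × 101 / (72 × 3.93) × 0.85 = 10504.0 / 282.96 × 0.85 ≈ 31.6 mL/min
43.4 vs 31.6 mL/min → Patient A is higher.

Patient A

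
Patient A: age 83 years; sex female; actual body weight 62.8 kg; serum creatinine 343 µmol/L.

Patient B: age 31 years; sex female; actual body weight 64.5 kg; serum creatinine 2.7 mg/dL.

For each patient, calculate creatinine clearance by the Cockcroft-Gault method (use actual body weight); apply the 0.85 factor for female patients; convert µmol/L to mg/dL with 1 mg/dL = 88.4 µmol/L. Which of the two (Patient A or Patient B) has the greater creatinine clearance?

Patient A: SCr = 343 / 88.4 = 3.88 mg/dL
Patient A: CrCl = (140 − 83) × 62.8 / (72 × 3.88) × 0.85 = 3579.6 / 279.36 × 0.85 ≈ 10.9 mL/min
Patient B: CrCl = (140 − 31) × 64.5 / (72 × 2.7) × 0.85 = 7030.5 / 194.40 × 0.85 ≈ 30.7 mL/min
10.9 vs 30.7 mL/min → Patient B is higher.

Patient B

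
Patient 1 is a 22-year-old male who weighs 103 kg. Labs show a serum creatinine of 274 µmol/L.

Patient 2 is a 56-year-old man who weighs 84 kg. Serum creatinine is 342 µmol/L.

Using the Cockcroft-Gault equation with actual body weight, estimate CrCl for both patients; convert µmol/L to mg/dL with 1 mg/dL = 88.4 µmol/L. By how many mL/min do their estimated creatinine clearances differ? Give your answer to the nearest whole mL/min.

29 mL/min

Patient 1: SCr = 274 / 88.4 = 3.1 mg/dL
Patient 1: CrCl = (140 − 22) × 103 / (72 × 3.1) = 12154.0 / 223.20 ≈ 54.5 mL/min
Patient 2: SCr = 342 / 88.4 = 3.869 mg/dL
Patient 2: CrCl = (140 − 56) × 84 / (72 × 3.869) = 7056.0 / 278.57 ≈ 25.3 mL/min
|54.5 − 25.3| = 29.2 mL/min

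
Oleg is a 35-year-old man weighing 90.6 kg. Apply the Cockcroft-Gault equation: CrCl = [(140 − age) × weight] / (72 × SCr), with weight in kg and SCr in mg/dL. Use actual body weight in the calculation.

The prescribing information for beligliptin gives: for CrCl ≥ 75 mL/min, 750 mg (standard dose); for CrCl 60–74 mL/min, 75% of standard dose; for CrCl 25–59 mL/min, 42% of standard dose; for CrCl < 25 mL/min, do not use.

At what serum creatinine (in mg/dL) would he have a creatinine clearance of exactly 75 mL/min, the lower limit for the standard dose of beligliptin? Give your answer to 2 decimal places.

Standard dose requires CrCl ≥ 75 mL/min.
Set (140 − 35) × 90.6 / (72 × SCr) = 75
SCr = (140 − 35) × 90.6 / (72 × 75) = 1.762 mg/dL

1.76 mg/dL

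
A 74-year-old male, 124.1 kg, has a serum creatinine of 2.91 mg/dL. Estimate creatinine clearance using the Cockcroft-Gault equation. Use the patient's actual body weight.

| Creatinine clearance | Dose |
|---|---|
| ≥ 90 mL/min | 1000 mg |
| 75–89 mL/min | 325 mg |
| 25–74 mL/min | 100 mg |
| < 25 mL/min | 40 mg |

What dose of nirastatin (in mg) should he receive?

100 mg

CrCl = (140 − 74) × 124.1 / (72 × 2.91) = 8190.6 / 209.52 ≈ 39.1 mL/min
CrCl ≈ 39 mL/min → bracket 25–74 mL/min.
Dose for this bracket: 100 mg.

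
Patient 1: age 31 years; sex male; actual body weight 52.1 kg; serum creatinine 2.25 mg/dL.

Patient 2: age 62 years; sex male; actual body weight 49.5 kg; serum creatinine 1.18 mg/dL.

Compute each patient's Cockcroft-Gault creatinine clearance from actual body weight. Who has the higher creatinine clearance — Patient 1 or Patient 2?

Patient 1: CrCl = (140 − 31) × 52.1 / (72 × 2.25) = 5678.9 / 162.00 ≈ 35.1 mL/min
Patient 2: CrCl = (140 − 62) × 49.5 / (72 × 1.18) = 3861.0 / 84.96 ≈ 45.4 mL/min
35.1 vs 45.4 mL/min → Patient 2 is higher.

Patient 2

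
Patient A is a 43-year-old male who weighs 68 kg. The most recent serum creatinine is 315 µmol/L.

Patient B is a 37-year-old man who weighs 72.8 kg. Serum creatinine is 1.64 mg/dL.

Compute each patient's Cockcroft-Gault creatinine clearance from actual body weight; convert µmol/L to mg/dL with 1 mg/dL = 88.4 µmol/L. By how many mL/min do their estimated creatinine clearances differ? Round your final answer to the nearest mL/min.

Patient A: SCr = 315 / 88.4 = 3.563 mg/dL
Patient A: CrCl = (140 − 43) × 68 / (72 × 3.563) = 6596.0 / 256.54 ≈ 25.7 mL/min
Patient B: CrCl = (140 − 37) × 72.8 / (72 × 1.64) = 7498.4 / 118.08 ≈ 63.5 mL/min
|25.7 − 63.5| = 37.8 mL/min

38 mL/min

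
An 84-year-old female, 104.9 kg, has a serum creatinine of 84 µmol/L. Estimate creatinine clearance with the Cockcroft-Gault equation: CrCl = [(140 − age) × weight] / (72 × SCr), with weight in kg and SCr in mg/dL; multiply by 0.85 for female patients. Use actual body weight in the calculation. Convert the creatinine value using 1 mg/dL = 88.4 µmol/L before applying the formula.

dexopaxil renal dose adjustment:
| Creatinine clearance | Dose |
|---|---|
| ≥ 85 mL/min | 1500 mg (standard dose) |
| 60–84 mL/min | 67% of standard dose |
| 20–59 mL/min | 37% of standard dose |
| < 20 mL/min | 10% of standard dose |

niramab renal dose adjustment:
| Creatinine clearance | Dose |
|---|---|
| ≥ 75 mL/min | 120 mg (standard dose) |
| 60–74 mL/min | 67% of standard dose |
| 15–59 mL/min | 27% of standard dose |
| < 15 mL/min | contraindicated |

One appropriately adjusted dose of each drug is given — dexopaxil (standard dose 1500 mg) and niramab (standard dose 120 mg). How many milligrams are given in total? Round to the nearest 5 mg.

SCr = 84 / 88.4 = 0.95 mg/dL
CrCl = (140 − 84) × 104.9 / (72 × 0.95) × 0.85 = 5874.4 / 68.40 × 0.85 ≈ 73.0 mL/min
CrCl ≈ 73 mL/min.
dexopaxil: 60–84 mL/min → 67% of 1500 mg = 1005 mg.
niramab: 60–74 mL/min → 67% of 120 mg = 80.4 mg.
Total = 1005 + 80.4 = 1085.4 mg.

1085 mg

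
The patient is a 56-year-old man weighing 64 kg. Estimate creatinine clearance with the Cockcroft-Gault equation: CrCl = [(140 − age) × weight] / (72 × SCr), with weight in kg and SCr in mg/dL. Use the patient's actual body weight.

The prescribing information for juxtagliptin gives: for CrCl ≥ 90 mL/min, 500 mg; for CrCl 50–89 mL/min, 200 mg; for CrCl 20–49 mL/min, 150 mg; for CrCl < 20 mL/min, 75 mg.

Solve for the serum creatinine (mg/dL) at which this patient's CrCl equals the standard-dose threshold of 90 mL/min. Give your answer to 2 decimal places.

0.83 mg/dL

Standard dose requires CrCl ≥ 90 mL/min.
Set (140 − 56) × 64 / (72 × SCr) = 90
SCr = (140 − 56) × 64 / (72 × 90) = 0.830 mg/dL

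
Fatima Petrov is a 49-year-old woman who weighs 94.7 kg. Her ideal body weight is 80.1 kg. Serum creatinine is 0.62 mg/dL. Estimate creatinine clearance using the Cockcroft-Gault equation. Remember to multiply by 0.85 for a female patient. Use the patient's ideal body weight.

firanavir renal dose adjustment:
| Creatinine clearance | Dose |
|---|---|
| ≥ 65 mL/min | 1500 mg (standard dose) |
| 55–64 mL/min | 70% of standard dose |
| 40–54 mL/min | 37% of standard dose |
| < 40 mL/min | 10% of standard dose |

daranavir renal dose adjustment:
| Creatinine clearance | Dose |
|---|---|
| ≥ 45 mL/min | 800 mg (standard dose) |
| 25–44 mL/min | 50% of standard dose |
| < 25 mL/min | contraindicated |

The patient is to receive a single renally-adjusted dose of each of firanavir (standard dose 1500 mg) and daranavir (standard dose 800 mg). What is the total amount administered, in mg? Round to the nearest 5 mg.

CrCl = (140 − 49) × 80.1 / (72 × 0.62) × 0.85 = 7289.1 / 44.64 × 0.85 ≈ 138.8 mL/min
CrCl ≈ 139 mL/min.
firanavir: ≥ 65 mL/min → 100% of 1500 mg = 1500 mg.
daranavir: ≥ 45 mL/min → 100% of 800 mg = 800 mg.
Total = 1500 + 800 = 2300 mg.

2300 mg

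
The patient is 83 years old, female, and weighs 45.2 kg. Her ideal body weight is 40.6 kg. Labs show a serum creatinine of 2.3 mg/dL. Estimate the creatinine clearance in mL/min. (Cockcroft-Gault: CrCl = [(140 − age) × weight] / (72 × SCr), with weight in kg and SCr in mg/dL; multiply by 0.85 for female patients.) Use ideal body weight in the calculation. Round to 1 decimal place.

11.9 mL/min

CrCl = (140 − 83) × 40.6 / (72 × 2.3) × 0.85 = 2314.2 / 165.60 × 0.85 ≈ 11.9 mL/min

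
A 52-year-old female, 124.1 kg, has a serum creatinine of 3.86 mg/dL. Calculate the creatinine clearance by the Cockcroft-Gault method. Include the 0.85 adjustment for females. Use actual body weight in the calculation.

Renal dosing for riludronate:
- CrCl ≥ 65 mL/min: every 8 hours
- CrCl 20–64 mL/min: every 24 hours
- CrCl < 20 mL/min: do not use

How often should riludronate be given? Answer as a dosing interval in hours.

CrCl = (140 − 52) × 124.1 / (72 × 3.86) × 0.85 = 10920.8 / 277.92 × 0.85 ≈ 33.4 mL/min
CrCl ≈ 33 mL/min → bracket 20–64 mL/min → every 24 hours.

every 24 hours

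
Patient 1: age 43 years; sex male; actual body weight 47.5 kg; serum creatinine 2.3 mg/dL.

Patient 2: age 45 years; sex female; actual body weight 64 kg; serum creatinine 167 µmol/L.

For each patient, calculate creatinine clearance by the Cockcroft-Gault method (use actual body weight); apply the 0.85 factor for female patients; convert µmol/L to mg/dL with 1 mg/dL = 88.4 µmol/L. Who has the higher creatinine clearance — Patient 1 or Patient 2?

Patient 2

Patient 1: CrCl = (140 − 43) × 47.5 / (72 × 2.3) = 4607.5 / 165.60 ≈ 27.8 mL/min
Patient 2: SCr = 167 / 88.4 = 1.889 mg/dL
Patient 2: CrCl = (140 − 45) × 64 / (72 × 1.889) × 0.85 = 6080.0 / 136.01 × 0.85 ≈ 38.0 mL/min
27.8 vs 38.0 mL/min → Patient 2 is higher.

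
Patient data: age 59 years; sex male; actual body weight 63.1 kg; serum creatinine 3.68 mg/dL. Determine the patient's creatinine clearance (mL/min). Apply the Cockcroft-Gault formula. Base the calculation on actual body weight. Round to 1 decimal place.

19.3 mL/min

CrCl = (140 − 59) × 63.1 / (72 × 3.68) = 5111.1 / 264.96 ≈ 19.3 mL/min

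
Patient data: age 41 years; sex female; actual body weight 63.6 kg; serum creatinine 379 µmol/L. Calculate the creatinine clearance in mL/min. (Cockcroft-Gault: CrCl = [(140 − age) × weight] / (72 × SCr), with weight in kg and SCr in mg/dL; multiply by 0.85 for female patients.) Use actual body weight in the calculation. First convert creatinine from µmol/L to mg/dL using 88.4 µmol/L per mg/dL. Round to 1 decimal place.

SCr = 379 / 88.4 = 4.287 mg/dL
CrCl = (140 − 41) × 63.6 / (72 × 4.287) × 0.85 = 6296.4 / 308.66 × 0.85 ≈ 17.3 mL/min

17.3 mL/min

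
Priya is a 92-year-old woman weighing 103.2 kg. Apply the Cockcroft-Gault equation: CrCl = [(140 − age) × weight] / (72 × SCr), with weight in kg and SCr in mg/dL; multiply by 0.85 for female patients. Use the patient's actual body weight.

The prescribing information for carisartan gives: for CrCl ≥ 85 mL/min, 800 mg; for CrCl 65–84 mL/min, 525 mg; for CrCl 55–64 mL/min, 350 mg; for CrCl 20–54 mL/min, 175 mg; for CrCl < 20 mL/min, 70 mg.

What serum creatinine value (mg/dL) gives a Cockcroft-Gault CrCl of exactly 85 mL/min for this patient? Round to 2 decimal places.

0.69 mg/dL

Standard dose requires CrCl ≥ 85 mL/min.
Set (140 − 92) × 103.2 × 0.85 / (72 × SCr) = 85
SCr = (140 − 92) × 103.2 × 0.85 / (72 × 85) = 0.688 mg/dL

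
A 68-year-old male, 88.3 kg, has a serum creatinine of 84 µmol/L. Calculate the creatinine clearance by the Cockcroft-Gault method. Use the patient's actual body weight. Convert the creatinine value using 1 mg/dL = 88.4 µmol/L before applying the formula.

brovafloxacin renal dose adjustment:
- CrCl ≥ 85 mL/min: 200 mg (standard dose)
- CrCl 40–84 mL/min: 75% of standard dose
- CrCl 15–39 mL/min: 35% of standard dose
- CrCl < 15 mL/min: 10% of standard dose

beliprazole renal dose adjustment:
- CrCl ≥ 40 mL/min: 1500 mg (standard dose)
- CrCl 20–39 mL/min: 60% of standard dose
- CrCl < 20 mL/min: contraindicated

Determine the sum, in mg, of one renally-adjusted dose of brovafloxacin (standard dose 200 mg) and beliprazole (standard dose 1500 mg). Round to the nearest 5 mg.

SCr = 84 / 88.4 = 0.95 mg/dL
CrCl = (140 − 68) × 88.3 / (72 × 0.95) = 6357.6 / 68.40 ≈ 92.9 mL/min
CrCl ≈ 93 mL/min.
brovafloxacin: ≥ 85 mL/min → 100% of 200 mg = 200 mg.
beliprazole: ≥ 40 mL/min → 100% of 1500 mg = 1500 mg.
Total = 200 + 1500 = 1700 mg.

1700 mg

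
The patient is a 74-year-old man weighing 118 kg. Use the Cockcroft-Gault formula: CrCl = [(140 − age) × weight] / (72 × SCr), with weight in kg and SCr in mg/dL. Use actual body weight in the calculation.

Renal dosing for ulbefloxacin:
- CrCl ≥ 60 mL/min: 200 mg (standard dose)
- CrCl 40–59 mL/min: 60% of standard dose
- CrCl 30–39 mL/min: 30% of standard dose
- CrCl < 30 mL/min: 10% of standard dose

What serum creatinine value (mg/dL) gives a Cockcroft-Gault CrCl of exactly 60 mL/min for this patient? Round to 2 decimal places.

Standard dose requires CrCl ≥ 60 mL/min.
Set (140 − 74) × 118 / (72 × SCr) = 60
SCr = (140 − 74) × 118 / (72 × 60) = 1.803 mg/dL

1.80 mg/dL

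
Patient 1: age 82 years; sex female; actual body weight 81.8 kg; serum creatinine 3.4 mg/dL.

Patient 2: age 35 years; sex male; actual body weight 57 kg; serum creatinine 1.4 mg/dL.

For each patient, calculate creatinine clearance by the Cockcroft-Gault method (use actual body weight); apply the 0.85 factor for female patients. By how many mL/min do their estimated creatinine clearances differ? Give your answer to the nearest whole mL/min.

43 mL/min

Patient 1: CrCl = (140 − 82) × 81.8 / (72 × 3.4) × 0.85 = 4744.4 / 244.80 × 0.85 ≈ 16.5 mL/min
Patient 2: CrCl = (140 − 35) × 57 / (72 × 1.4) = 5985.0 / 100.80 ≈ 59.4 mL/min
|16.5 − 59.4| = 42.9 mL/min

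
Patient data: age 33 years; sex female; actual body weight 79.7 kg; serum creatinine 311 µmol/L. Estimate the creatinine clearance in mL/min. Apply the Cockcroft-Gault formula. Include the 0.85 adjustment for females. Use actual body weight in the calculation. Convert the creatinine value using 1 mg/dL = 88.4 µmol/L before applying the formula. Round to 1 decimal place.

SCr = 311 / 88.4 = 3.518 mg/dL
CrCl = (140 − 33) × 79.7 / (72 × 3.518) × 0.85 = 8527.9 / 253.30 × 0.85 ≈ 28.6 mL/min

28.6 mL/min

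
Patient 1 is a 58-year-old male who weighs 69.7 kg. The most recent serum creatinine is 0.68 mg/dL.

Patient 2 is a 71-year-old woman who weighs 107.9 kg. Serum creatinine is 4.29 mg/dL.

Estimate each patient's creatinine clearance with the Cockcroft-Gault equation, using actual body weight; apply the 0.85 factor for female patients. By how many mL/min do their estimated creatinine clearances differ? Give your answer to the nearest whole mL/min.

Patient 1: CrCl = (140 − 58) × 69.7 / (72 × 0.68) = 5715.4 / 48.96 ≈ 116.7 mL/min
Patient 2: CrCl = (140 − 71) × 107.9 / (72 × 4.29) × 0.85 = 7445.1 / 308.88 × 0.85 ≈ 20.5 mL/min
|116.7 − 20.5| = 96.2 mL/min

96 mL/min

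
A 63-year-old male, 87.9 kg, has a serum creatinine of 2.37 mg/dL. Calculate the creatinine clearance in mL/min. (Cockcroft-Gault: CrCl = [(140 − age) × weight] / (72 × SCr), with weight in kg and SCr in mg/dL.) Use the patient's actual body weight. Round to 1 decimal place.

39.7 mL/min

CrCl = (140 − 63) × 87.9 / (72 × 2.37) = 6768.3 / 170.64 ≈ 39.7 mL/min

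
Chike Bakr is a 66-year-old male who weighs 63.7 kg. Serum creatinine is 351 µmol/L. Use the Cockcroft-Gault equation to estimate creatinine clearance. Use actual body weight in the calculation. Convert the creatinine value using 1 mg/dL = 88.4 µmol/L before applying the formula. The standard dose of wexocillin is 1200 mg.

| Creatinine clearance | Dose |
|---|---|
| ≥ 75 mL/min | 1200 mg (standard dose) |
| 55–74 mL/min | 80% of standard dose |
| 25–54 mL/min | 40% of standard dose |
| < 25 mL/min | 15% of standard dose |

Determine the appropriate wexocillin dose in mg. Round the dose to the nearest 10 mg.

180 mg

SCr = 351 / 88.4 = 3.971 mg/dL
CrCl = (140 − 66) × 63.7 / (72 × 3.971) = 4713.8 / 285.91 ≈ 16.5 mL/min
CrCl ≈ 16 mL/min → bracket < 25 mL/min.
15% of 1200 mg = 180 mg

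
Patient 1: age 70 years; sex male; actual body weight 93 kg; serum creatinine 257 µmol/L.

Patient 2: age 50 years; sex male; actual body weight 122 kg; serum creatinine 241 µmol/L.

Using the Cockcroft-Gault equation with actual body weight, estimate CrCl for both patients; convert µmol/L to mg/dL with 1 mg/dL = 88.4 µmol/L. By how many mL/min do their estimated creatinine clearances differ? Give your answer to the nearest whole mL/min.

25 mL/min

Patient 1: SCr = 257 / 88.4 = 2.907 mg/dL
Patient 1: CrCl = (140 − 70) × 93 / (72 × 2.907) = 6510.0 / 209.30 ≈ 31.1 mL/min
Patient 2: SCr = 241 / 88.4 = 2.726 mg/dL
Patient 2: CrCl = (140 − 50) × 122 / (72 × 2.726) = 10980.0 / 196.27 ≈ 55.9 mL/min
|31.1 − 55.9| = 24.8 mL/min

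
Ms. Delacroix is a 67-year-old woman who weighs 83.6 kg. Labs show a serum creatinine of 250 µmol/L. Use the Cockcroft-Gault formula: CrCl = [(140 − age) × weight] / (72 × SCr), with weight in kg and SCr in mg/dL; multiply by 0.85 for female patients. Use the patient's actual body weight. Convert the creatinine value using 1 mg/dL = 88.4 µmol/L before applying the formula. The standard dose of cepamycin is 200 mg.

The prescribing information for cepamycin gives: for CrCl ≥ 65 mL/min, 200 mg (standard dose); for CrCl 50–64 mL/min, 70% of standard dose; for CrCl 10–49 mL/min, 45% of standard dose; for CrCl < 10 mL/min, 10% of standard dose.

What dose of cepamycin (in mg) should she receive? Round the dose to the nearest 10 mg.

90 mg

SCr = 250 / 88.4 = 2.828 mg/dL
CrCl = (140 − 67) × 83.6 / (72 × 2.828) × 0.85 = 6102.8 / 203.62 × 0.85 ≈ 25.5 mL/min
CrCl ≈ 25 mL/min → bracket 10–49 mL/min.
45% of 200 mg = 90 mg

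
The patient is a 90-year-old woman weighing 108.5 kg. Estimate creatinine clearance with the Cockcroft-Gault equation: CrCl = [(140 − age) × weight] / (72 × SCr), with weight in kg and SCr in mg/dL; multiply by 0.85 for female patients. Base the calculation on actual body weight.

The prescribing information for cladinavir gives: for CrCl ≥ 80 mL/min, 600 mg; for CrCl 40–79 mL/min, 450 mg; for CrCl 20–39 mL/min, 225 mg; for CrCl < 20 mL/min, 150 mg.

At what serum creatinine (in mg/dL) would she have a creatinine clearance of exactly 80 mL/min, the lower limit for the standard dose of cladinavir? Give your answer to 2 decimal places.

Standard dose requires CrCl ≥ 80 mL/min.
Set (140 − 90) × 108.5 × 0.85 / (72 × SCr) = 80
SCr = (140 − 90) × 108.5 × 0.85 / (72 × 80) = 0.801 mg/dL

0.80 mg/dL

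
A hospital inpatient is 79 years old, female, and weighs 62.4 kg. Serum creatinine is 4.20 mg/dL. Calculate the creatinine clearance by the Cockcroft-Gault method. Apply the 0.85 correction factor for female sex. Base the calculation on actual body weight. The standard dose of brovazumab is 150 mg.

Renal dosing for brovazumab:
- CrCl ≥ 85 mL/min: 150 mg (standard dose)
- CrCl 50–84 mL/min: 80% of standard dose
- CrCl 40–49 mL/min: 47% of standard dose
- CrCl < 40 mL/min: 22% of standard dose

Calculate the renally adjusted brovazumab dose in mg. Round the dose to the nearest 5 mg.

CrCl = (140 − 79) × 62.4 / (72 × 4.2) × 0.85 = 3806.4 / 302.40 × 0.85 ≈ 10.7 mL/min
CrCl ≈ 11 mL/min → bracket < 40 mL/min.
22% of 150 mg = 33 mg → 35 mg

35 mg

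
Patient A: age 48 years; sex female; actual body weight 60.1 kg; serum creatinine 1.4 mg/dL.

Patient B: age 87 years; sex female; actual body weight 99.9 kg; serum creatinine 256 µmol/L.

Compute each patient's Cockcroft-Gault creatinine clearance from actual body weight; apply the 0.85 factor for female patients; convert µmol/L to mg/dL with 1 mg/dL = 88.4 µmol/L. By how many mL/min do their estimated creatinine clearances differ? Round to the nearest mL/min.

Patient A: CrCl = (140 − 48) × 60.1 / (72 × 1.4) × 0.85 = 5529.2 / 100.80 × 0.85 ≈ 46.6 mL/min
Patient B: SCr = 256 / 88.4 = 2.896 mg/dL
Patient B: CrCl = (140 − 87) × 99.9 / (72 × 2.896) × 0.85 = 5294.7 / 208.51 × 0.85 ≈ 21.6 mL/min
|46.6 − 21.6| = 25.0 mL/min

25 mL/min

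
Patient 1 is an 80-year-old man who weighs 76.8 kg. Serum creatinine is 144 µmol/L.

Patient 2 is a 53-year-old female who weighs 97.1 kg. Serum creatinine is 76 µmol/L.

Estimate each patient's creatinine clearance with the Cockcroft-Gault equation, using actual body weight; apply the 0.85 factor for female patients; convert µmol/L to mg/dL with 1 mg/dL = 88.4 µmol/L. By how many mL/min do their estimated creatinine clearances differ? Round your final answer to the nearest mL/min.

Patient 1: SCr = 144 / 88.4 = 1.629 mg/dL
Patient 1: CrCl = (140 − 80) × 76.8 / (72 × 1.629) = 4608.0 / 117.29 ≈ 39.3 mL/min
Patient 2: SCr = 76 / 88.4 = 0.86 mg/dL
Patient 2: CrCl = (140 − 53) × 97.1 / (72 × 0.86) × 0.85 = 8447.7 / 61.92 × 0.85 ≈ 116.0 mL/min
|39.3 − 116.0| = 76.7 mL/min

77 mL/min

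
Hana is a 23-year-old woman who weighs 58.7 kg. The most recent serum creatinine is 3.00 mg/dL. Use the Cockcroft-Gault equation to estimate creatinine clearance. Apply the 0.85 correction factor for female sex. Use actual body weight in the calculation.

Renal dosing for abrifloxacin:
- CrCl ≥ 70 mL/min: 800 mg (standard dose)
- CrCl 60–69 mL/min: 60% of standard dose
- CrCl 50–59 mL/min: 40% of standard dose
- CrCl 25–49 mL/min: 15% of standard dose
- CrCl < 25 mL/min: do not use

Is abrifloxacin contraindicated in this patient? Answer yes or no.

no

CrCl = (140 − 23) × 58.7 / (72 × 3) × 0.85 = 6867.9 / 216.00 × 0.85 ≈ 27.0 mL/min
CrCl ≈ 27 mL/min, which is ≥ 25 mL/min.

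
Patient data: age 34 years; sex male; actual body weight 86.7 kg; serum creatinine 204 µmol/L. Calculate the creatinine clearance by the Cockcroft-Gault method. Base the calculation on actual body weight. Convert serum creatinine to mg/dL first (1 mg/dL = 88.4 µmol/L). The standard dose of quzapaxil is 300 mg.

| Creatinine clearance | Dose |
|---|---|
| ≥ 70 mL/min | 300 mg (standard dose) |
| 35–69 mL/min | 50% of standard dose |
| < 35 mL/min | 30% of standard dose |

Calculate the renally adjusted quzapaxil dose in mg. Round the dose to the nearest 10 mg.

SCr = 204 / 88.4 = 2.308 mg/dL
CrCl = (140 − 34) × 86.7 / (72 × 2.308) = 9190.2 / 166.18 ≈ 55.3 mL/min
CrCl ≈ 55 mL/min → bracket 35–69 mL/min.
50% of 300 mg = 150 mg

150 mg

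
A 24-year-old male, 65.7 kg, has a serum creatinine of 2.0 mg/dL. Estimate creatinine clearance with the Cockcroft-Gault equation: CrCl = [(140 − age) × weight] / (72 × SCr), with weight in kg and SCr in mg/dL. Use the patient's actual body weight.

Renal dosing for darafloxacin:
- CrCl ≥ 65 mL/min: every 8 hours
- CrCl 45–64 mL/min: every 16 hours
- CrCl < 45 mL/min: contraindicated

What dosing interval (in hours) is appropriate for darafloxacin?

every 16 hours

CrCl = (140 − 24) × 65.7 / (72 × 2) = 7621.2 / 144.00 ≈ 52.9 mL/min
CrCl ≈ 53 mL/min → bracket 45–64 mL/min → every 16 hours.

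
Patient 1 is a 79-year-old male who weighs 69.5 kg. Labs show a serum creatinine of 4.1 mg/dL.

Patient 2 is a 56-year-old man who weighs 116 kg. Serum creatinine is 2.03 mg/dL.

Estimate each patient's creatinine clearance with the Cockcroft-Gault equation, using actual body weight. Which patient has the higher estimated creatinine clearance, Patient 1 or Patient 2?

Patient 1: CrCl = (140 − 79) × 69.5 / (72 × 4.1) = 4239.5 / 295.20 ≈ 14.4 mL/min
Patient 2: CrCl = (140 − 56) × 116 / (72 × 2.03) = 9744.0 / 146.16 ≈ 66.7 mL/min
14.4 vs 66.7 mL/min → Patient 2 is higher.

Patient 2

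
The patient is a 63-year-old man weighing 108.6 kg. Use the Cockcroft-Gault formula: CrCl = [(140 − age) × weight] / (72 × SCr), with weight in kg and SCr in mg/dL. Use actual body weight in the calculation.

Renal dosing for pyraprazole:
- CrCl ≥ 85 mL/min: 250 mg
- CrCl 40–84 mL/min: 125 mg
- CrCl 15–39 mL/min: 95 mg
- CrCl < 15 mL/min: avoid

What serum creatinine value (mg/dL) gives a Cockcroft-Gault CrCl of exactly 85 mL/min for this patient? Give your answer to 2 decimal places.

1.37 mg/dL

Standard dose requires CrCl ≥ 85 mL/min.
Set (140 − 63) × 108.6 / (72 × SCr) = 85
SCr = (140 − 63) × 108.6 / (72 × 85) = 1.366 mg/dL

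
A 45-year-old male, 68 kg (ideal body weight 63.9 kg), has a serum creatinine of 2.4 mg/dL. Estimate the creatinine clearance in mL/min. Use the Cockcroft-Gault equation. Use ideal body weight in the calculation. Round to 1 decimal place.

CrCl = (140 − 45) × 63.9 / (72 × 2.4) = 6070.5 / 172.80 ≈ 35.1 mL/min

35.1 mL/min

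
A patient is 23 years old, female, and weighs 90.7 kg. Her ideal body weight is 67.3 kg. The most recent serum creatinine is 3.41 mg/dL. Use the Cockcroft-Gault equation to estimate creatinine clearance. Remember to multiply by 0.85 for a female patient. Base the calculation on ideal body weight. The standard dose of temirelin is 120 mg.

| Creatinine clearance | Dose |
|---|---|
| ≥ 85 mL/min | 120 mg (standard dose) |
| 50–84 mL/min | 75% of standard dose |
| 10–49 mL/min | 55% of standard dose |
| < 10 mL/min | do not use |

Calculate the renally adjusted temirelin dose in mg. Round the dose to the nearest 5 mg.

CrCl = (140 − 23) × 67.3 / (72 × 3.41) × 0.85 = 7874.1 / 245.52 × 0.85 ≈ 27.3 mL/min
CrCl ≈ 27 mL/min → bracket 10–49 mL/min.
55% of 120 mg = 66 mg → 65 mg

65 mg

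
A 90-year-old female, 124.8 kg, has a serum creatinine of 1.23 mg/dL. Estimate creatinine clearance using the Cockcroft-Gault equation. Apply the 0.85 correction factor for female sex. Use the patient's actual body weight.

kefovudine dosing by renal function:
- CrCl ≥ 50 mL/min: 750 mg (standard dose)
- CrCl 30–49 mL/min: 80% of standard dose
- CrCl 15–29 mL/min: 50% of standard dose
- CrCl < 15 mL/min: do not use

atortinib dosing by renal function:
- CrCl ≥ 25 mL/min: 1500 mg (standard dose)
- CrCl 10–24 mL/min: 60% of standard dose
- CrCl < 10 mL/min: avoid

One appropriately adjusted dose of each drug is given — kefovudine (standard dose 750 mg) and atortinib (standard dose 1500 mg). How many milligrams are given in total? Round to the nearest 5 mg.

CrCl = (140 − 90) × 124.8 / (72 × 1.23) × 0.85 = 6240.0 / 88.56 × 0.85 ≈ 59.9 mL/min
CrCl ≈ 60 mL/min.
kefovudine: ≥ 50 mL/min → 100% of 750 mg = 750 mg.
atortinib: ≥ 25 mL/min → 100% of 1500 mg = 1500 mg.
Total = 750 + 1500 = 2250 mg.

2250 mg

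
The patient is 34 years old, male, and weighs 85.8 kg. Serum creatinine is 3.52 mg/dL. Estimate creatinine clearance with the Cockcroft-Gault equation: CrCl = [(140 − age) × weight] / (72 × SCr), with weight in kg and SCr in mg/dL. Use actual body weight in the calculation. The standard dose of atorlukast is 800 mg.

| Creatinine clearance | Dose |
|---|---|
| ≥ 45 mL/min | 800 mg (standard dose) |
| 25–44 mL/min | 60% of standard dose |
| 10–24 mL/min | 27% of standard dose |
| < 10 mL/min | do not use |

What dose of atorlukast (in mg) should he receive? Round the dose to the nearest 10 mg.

CrCl = (140 − 34) × 85.8 / (72 × 3.52) = 9094.8 / 253.44 ≈ 35.9 mL/min
CrCl ≈ 36 mL/min → bracket 25–44 mL/min.
60% of 800 mg = 480 mg

480 mg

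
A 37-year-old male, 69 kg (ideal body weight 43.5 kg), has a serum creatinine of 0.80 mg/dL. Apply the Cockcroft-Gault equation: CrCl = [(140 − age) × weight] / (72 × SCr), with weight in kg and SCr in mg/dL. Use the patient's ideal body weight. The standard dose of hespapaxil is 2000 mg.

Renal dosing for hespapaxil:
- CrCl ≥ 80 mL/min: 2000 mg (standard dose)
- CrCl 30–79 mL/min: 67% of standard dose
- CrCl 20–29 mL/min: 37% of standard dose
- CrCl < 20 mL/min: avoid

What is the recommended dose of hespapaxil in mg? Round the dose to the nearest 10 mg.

1340 mg

CrCl = (140 − 37) × 43.5 / (72 × 0.8) = 4480.5 / 57.60 ≈ 77.8 mL/min
CrCl ≈ 78 mL/min → bracket 30–79 mL/min.
67% of 2000 mg = 1340 mg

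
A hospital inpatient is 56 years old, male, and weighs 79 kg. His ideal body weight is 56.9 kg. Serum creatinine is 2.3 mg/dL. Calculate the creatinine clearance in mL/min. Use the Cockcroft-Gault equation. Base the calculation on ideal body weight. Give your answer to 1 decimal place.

28.9 mL/min

CrCl = (140 − 56) × 56.9 / (72 × 2.3) = 4779.6 / 165.60 ≈ 28.9 mL/min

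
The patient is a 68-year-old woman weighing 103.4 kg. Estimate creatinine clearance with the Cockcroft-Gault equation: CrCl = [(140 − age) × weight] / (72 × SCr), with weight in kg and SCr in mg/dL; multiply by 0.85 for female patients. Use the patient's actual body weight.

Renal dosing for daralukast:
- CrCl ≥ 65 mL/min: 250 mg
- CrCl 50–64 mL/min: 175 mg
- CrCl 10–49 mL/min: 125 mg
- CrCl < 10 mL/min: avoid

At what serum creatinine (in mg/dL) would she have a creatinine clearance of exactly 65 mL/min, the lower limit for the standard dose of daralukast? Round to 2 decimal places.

1.35 mg/dL

Standard dose requires CrCl ≥ 65 mL/min.
Set (140 − 68) × 103.4 × 0.85 / (72 × SCr) = 65
SCr = (140 − 68) × 103.4 × 0.85 / (72 × 65) = 1.352 mg/dL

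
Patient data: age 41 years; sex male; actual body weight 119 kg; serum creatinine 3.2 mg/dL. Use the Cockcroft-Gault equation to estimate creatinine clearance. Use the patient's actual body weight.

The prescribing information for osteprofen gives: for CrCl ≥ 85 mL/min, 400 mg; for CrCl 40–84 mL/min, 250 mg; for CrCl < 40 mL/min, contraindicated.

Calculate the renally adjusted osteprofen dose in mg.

250 mg

CrCl = (140 − 41) × 119 / (72 × 3.2) = 11781.0 / 230.40 ≈ 51.1 mL/min
CrCl ≈ 51 mL/min → bracket 40–84 mL/min.
Dose for this bracket: 250 mg.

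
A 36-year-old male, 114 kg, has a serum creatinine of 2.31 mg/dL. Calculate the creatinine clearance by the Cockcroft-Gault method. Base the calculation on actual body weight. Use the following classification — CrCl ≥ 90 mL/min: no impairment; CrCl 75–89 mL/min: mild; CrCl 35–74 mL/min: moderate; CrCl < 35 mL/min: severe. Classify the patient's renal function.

moderate

CrCl = (140 − 36) × 114 / (72 × 2.31) = 11856.0 / 166.32 ≈ 71.3 mL/min
71 mL/min falls in the 'moderate' range.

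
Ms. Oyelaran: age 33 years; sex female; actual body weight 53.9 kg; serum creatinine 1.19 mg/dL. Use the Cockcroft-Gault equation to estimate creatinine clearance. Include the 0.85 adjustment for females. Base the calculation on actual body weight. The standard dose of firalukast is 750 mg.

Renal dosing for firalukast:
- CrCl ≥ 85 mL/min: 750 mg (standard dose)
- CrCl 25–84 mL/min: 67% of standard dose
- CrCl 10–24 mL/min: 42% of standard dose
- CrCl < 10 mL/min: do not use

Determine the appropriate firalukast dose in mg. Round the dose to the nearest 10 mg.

500 mg

CrCl = (140 − 33) × 53.9 / (72 × 1.19) × 0.85 = 5767.3 / 85.68 × 0.85 ≈ 57.2 mL/min
CrCl ≈ 57 mL/min → bracket 25–84 mL/min.
67% of 750 mg = 502.5 mg → 500 mg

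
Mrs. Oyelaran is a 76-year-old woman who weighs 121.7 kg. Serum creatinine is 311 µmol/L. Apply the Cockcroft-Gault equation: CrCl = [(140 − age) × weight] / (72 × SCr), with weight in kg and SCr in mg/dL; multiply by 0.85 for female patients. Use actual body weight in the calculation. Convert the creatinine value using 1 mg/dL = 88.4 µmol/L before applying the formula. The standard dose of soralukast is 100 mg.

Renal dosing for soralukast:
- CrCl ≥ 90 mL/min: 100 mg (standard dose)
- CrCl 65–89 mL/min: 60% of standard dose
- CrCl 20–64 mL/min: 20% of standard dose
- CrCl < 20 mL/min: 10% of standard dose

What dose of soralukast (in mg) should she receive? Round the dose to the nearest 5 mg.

SCr = 311 / 88.4 = 3.518 mg/dL
CrCl = (140 − 76) × 121.7 / (72 × 3.518) × 0.85 = 7788.8 / 253.30 × 0.85 ≈ 26.1 mL/min
CrCl ≈ 26 mL/min → bracket 20–64 mL/min.
20% of 100 mg = 20 mg

20 mg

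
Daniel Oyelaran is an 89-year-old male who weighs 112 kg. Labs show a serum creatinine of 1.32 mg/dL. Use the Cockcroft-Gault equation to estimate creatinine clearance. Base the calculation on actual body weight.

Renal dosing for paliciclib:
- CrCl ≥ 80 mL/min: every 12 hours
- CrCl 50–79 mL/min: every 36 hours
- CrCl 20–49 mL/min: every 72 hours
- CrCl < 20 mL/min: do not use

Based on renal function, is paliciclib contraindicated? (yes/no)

no

CrCl = (140 − 89) × 112 / (72 × 1.32) = 5712.0 / 95.04 ≈ 60.1 mL/min
CrCl ≈ 60 mL/min, which is ≥ 20 mL/min.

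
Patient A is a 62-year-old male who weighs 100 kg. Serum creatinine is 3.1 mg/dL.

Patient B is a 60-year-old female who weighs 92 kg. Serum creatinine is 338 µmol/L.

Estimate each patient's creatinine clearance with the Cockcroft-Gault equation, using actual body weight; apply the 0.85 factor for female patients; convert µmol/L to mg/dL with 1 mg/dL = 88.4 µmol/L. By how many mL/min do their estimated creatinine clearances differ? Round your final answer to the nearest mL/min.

12 mL/min

Patient A: CrCl = (140 − 62) × 100 / (72 × 3.1) = 7800.0 / 223.20 ≈ 34.9 mL/min
Patient B: SCr = 338 / 88.4 = 3.824 mg/dL
Patient B: CrCl = (140 − 60) × 92 / (72 × 3.824) × 0.85 = 7360.0 / 275.33 × 0.85 ≈ 22.7 mL/min
|34.9 − 22.7| = 12.2 mL/min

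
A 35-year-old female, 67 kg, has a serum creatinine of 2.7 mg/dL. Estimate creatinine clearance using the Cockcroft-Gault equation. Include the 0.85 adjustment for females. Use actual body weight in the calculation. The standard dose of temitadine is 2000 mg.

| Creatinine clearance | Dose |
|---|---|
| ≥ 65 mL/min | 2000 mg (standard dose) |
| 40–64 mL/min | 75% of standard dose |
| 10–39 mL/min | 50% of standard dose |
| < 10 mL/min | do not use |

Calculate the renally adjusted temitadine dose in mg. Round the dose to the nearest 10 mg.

1000 mg

CrCl = (140 − 35) × 67 / (72 × 2.7) × 0.85 = 7035.0 / 194.40 × 0.85 ≈ 30.8 mL/min
CrCl ≈ 31 mL/min → bracket 10–39 mL/min.
50% of 2000 mg = 1000 mg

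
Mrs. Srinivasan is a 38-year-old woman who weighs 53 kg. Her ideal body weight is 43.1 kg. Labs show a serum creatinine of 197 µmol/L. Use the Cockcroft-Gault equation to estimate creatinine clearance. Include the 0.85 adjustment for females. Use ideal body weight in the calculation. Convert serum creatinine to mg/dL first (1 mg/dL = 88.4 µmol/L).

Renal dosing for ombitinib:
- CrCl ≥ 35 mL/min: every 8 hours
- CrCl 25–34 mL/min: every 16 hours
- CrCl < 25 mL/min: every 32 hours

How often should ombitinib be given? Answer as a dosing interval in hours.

SCr = 197 / 88.4 = 2.229 mg/dL
CrCl = (140 − 38) × 43.1 / (72 × 2.229) × 0.85 = 4396.2 / 160.49 × 0.85 ≈ 23.3 mL/min
CrCl ≈ 23 mL/min → bracket < 25 mL/min → every 32 hours.

every 32 hours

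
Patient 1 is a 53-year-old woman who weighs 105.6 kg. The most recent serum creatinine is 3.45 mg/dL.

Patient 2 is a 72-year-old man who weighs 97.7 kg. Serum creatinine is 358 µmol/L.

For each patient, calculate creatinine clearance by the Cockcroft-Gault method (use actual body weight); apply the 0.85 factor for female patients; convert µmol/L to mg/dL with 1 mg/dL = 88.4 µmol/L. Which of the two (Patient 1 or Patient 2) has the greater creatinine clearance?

Patient 1: CrCl = (140 − 53) × 105.6 / (72 × 3.45) × 0.85 = 9187.2 / 248.40 × 0.85 ≈ 31.4 mL/min
Patient 2: SCr = 358 / 88.4 = 4.05 mg/dL
Patient 2: CrCl = (140 − 72) × 97.7 / (72 × 4.05) = 6643.6 / 291.60 ≈ 22.8 mL/min
31.4 vs 22.8 mL/min → Patient 1 is higher.

Patient 1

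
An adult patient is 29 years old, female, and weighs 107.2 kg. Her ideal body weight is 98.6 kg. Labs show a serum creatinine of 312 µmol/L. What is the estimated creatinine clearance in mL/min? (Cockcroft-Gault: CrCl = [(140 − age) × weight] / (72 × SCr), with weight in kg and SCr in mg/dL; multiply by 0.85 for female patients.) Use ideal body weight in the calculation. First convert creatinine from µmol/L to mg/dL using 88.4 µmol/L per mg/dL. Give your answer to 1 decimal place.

36.6 mL/min

SCr = 312 / 88.4 = 3.529 mg/dL
CrCl = (140 − 29) × 98.6 / (72 × 3.529) × 0.85 = 10944.6 / 254.09 × 0.85 ≈ 36.6 mL/min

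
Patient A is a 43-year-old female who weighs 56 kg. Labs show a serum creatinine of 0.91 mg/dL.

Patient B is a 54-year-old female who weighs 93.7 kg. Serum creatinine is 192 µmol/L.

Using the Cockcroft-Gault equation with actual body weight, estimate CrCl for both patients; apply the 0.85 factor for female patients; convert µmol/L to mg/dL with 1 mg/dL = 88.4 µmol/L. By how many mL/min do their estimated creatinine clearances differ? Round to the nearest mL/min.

Patient A: CrCl = (140 − 43) × 56 / (72 × 0.91) × 0.85 = 5432.0 / 65.52 × 0.85 ≈ 70.5 mL/min
Patient B: SCr = 192 / 88.4 = 2.172 mg/dL
Patient B: CrCl = (140 − 54) × 93.7 / (72 × 2.172) × 0.85 = 8058.2 / 156.38 × 0.85 ≈ 43.8 mL/min
|70.5 − 43.8| = 26.7 mL/min

27 mL/min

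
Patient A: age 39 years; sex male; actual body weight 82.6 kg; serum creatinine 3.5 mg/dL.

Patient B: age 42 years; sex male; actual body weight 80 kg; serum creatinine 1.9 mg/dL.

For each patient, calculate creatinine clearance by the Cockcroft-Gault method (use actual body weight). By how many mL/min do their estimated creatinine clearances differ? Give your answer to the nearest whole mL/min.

24 mL/min

Patient A: CrCl = (140 − 39) × 82.6 / (72 × 3.5) = 8342.6 / 252.00 ≈ 33.1 mL/min
Patient B: CrCl = (140 − 42) × 80 / (72 × 1.9) = 7840.0 / 136.80 ≈ 57.3 mL/min
|33.1 − 57.3| = 24.2 mL/min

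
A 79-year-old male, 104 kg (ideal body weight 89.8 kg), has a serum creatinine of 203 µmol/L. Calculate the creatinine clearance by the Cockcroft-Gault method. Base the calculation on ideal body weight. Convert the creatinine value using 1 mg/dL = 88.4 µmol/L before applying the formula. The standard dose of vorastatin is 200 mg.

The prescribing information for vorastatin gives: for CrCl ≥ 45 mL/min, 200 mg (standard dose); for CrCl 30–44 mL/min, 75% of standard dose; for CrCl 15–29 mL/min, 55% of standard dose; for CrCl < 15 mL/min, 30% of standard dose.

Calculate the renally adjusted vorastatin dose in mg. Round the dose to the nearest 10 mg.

150 mg

SCr = 203 / 88.4 = 2.296 mg/dL
CrCl = (140 − 79) × 89.8 / (72 × 2.296) = 5477.8 / 165.31 ≈ 33.1 mL/min
CrCl ≈ 33 mL/min → bracket 30–44 mL/min.
75% of 200 mg = 150 mg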